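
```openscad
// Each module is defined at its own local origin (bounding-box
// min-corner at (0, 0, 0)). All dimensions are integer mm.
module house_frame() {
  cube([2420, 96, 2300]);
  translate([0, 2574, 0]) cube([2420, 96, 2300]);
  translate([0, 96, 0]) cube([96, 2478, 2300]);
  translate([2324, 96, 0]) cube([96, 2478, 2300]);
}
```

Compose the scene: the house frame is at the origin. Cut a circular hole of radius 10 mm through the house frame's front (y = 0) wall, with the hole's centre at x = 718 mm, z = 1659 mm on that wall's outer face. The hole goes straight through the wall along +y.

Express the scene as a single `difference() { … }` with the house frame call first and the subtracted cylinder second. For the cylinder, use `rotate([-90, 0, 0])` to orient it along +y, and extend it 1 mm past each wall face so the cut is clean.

difference() {
  house_frame();
  translate([718, -1, 1659]) rotate([-90, 0, 0]) cylinder(h = 98, r = 10);
}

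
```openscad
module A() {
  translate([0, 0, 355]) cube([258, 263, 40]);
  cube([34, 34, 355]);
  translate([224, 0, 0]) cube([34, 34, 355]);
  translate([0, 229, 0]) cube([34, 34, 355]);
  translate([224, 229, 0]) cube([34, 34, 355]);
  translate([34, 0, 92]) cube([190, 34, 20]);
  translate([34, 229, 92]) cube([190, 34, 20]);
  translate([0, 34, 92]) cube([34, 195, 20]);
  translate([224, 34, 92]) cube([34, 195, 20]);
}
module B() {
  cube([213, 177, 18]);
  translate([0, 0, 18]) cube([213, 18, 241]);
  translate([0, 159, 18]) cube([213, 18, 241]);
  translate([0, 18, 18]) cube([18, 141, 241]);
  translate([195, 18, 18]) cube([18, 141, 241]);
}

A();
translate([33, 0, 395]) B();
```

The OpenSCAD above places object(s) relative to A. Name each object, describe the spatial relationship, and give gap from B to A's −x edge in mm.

The open box's min-x is at 33; the stool's min-x is 0; gap = 33 mm.

A is a stool. B is an open box. The open box is on top of the stool. The gap from the open box to the stool's −x edge is 33 mm.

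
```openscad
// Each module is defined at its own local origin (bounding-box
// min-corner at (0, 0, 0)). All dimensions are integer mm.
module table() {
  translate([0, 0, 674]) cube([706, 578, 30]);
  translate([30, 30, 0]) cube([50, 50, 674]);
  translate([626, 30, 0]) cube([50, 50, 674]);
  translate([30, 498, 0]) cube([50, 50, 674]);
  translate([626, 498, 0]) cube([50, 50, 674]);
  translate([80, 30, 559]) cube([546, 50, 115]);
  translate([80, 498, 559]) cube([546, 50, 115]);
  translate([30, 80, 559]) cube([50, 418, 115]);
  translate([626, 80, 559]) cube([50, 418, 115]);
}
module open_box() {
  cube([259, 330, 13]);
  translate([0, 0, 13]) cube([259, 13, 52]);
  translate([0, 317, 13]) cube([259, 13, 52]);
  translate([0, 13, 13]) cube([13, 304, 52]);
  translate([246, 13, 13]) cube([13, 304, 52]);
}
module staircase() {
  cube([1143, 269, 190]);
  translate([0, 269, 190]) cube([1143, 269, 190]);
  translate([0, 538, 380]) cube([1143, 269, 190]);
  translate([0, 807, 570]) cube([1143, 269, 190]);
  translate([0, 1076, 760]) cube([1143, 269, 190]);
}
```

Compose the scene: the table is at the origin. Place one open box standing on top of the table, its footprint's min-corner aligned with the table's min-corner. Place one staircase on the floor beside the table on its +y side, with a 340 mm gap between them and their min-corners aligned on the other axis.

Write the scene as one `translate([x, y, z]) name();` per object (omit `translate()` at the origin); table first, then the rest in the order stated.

table();
translate([0, 0, 704]) open_box();
translate([0, 918, 0]) staircase();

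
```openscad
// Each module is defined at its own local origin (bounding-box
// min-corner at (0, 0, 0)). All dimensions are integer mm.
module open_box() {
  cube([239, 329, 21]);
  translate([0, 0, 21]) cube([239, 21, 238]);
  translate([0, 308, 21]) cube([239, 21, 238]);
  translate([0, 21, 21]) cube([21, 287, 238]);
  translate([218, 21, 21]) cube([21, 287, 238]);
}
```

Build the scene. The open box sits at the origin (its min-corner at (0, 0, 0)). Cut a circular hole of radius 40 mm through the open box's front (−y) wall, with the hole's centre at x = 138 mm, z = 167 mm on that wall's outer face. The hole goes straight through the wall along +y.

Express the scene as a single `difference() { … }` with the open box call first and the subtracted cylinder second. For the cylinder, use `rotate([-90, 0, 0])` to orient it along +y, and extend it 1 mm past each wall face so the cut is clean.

difference() {
  open_box();
  translate([138, -1, 167]) rotate([-90, 0, 0]) cylinder(h = 23, r = 40);
}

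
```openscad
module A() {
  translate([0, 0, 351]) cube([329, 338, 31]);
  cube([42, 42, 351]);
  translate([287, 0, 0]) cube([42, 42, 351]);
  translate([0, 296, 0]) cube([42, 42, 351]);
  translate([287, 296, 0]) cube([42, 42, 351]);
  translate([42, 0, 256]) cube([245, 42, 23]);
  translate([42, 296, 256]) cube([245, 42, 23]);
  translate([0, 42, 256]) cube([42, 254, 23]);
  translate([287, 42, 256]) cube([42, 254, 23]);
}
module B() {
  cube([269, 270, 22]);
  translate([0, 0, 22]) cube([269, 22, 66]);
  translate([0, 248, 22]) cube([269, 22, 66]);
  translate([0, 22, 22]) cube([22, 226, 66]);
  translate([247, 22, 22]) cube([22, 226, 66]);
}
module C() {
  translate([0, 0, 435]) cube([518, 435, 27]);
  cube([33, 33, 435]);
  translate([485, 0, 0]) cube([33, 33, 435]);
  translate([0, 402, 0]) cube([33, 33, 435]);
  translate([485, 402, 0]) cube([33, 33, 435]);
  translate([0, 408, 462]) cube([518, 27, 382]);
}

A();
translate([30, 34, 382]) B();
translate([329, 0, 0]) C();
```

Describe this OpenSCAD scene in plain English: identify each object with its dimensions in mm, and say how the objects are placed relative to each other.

A is a simple wooden stool: a rectangular seat 329 mm (x) by 338 mm (y), 31 mm thick, top face at z = 382 mm, on four square legs, each 42×42 mm in cross-section. The legs rest on z = 0, each flush with a corner of the seat. Four stretchers, 42 mm wide and 23 mm tall, connect adjacent legs with their undersides at z = 256 mm, each running between the inner faces of the legs it joins and aligned with the legs' outer faces on the other axis.

B is an open-topped rectangular box: outside dimensions 269×270×88 mm, with a uniform wall and base thickness of 22 mm. The base is a full 269×270 slab on the floor; four walls sit on top of the base. The front and back walls (the −y and +y sides) span the full width; the two side walls fit between them.

C is a chair: 518×435 mm seat, 27 mm thick, top at z = 462 mm, on four 33 mm square corner legs flush with the seat edges. A 27 mm thick backrest slab spans the full seat width, extending 382 mm above the seat top, its back face flush with the seat's +y edge.

The open box is on top of the stool, centred. The chair is against the stool's +x side, with their −y faces flush.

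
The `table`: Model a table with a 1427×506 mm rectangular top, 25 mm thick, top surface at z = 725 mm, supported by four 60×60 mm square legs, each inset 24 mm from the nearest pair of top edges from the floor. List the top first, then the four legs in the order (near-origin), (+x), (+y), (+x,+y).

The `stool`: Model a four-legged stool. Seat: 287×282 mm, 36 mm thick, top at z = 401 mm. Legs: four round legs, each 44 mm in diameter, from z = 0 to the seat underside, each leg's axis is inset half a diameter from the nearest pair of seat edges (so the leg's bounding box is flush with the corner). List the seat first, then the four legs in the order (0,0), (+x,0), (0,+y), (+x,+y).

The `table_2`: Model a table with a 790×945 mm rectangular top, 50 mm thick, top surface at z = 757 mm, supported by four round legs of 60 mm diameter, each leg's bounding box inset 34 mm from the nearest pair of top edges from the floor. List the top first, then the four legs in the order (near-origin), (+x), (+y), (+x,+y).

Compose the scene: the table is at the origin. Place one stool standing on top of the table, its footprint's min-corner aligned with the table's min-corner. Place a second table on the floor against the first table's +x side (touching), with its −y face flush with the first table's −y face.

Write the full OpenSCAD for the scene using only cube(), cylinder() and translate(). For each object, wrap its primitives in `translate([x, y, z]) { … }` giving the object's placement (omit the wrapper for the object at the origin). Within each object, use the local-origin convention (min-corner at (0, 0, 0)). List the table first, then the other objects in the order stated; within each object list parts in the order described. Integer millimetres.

translate([0, 0, 700]) cube([1427, 506, 25]);
translate([24, 24, 0]) cube([60, 60, 700]);
translate([1343, 24, 0]) cube([60, 60, 700]);
translate([24, 422, 0]) cube([60, 60, 700]);
translate([1343, 422, 0]) cube([60, 60, 700]);
translate([0, 0, 725]) {
  translate([0, 0, 365]) cube([287, 282, 36]);
  translate([22, 22, 0]) cylinder(h = 365, r = 22);
  translate([265, 22, 0]) cylinder(h = 365, r = 22);
  translate([22, 260, 0]) cylinder(h = 365, r = 22);
  translate([265, 260, 0]) cylinder(h = 365, r = 22);
}
translate([1427, 0, 0]) {
  translate([0, 0, 707]) cube([790, 945, 50]);
  translate([64, 64, 0]) cylinder(h = 707, r = 30);
  translate([726, 64, 0]) cylinder(h = 707, r = 30);
  translate([64, 881, 0]) cylinder(h = 707, r = 30);
  translate([726, 881, 0]) cylinder(h = 707, r = 30);
}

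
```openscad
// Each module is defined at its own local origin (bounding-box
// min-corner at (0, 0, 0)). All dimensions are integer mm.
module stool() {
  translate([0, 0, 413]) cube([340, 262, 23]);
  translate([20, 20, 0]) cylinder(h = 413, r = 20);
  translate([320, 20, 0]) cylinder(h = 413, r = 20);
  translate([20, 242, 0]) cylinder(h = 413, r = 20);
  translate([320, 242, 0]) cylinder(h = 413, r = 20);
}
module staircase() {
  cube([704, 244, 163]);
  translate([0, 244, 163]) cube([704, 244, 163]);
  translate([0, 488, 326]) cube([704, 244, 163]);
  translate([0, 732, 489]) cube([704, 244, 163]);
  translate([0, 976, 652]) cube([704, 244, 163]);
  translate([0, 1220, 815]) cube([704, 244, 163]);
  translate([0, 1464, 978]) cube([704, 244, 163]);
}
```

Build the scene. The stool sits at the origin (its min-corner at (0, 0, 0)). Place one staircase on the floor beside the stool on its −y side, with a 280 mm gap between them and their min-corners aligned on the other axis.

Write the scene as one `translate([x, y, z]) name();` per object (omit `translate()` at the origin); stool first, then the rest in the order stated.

stool();
translate([0, -1988, 0]) staircase();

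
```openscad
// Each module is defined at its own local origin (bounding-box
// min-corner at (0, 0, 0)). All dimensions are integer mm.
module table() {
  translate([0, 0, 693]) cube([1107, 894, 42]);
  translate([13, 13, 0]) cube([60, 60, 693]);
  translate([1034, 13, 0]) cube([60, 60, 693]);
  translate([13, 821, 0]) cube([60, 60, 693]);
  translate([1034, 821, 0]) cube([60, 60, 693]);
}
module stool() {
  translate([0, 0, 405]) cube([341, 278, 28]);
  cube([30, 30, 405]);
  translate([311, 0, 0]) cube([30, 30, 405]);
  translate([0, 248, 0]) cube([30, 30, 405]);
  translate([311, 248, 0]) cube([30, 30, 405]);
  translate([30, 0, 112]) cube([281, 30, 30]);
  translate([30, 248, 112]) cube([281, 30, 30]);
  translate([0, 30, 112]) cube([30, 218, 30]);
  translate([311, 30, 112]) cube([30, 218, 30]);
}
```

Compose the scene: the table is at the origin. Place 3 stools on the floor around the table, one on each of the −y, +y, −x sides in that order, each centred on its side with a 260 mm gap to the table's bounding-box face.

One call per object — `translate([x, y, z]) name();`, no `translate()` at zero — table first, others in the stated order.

table();
translate([383, -538, 0]) stool();
translate([383, 1154, 0]) stool();
translate([-601, 308, 0]) stool();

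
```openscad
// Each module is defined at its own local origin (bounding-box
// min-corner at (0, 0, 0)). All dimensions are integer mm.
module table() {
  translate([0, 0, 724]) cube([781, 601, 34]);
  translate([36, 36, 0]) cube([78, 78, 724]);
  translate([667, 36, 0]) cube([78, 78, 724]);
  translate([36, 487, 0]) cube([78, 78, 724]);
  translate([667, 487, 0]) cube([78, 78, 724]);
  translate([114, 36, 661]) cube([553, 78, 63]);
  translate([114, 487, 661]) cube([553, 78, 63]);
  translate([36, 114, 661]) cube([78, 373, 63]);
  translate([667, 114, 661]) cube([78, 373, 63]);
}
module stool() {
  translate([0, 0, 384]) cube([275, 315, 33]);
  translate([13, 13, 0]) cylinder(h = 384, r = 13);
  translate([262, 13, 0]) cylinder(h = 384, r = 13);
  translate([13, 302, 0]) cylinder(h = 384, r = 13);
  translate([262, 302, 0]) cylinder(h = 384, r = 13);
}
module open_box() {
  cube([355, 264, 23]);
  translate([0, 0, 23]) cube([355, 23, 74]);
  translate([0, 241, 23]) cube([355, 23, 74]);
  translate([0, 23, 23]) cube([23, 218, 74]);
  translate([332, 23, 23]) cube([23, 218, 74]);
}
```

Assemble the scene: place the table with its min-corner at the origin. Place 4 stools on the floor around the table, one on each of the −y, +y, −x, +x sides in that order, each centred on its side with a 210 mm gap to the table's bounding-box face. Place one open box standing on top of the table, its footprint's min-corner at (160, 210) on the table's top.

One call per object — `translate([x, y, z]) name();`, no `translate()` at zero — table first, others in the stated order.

table();
translate([253, -525, 0]) stool();
translate([253, 811, 0]) stool();
translate([-485, 143, 0]) stool();
translate([991, 143, 0]) stool();
translate([160, 210, 758]) open_box();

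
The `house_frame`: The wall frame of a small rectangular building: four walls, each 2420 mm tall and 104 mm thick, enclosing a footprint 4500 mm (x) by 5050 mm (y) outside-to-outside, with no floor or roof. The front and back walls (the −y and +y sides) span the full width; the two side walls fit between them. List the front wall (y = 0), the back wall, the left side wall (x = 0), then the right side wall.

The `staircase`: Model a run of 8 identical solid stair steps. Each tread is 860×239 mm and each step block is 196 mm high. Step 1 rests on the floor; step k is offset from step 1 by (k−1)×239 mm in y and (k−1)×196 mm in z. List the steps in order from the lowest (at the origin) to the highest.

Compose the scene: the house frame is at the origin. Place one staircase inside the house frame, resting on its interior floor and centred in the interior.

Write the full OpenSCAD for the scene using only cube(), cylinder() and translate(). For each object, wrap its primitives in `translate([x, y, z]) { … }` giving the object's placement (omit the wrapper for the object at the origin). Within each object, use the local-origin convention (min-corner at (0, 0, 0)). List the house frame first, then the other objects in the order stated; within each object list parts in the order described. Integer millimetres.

cube([4500, 104, 2420]);
translate([0, 4946, 0]) cube([4500, 104, 2420]);
translate([0, 104, 0]) cube([104, 4842, 2420]);
translate([4396, 104, 0]) cube([104, 4842, 2420]);
translate([1820, 1569, 0]) {
  cube([860, 239, 196]);
  translate([0, 239, 196]) cube([860, 239, 196]);
  translate([0, 478, 392]) cube([860, 239, 196]);
  translate([0, 717, 588]) cube([860, 239, 196]);
  translate([0, 956, 784]) cube([860, 239, 196]);
  translate([0, 1195, 980]) cube([860, 239, 196]);
  translate([0, 1434, 1176]) cube([860, 239, 196]);
  translate([0, 1673, 1372]) cube([860, 239, 196]);
}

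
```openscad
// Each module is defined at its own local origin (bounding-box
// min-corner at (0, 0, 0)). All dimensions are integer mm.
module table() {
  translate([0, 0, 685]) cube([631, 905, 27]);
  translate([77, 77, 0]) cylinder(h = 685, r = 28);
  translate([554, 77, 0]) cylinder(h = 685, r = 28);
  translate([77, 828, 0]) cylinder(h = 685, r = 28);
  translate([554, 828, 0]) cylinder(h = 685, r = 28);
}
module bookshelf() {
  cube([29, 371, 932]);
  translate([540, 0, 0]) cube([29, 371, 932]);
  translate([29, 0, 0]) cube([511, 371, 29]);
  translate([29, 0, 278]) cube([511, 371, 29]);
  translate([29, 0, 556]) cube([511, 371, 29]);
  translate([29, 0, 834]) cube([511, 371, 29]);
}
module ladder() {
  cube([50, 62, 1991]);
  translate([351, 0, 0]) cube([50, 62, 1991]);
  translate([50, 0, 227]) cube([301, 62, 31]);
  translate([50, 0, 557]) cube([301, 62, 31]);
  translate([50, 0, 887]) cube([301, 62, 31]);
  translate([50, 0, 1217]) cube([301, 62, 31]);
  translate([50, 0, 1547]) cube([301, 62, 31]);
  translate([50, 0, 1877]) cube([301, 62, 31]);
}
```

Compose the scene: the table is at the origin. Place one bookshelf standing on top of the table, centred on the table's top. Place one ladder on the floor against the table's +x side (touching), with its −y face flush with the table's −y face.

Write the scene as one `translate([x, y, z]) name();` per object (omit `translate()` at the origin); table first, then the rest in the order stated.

table();
translate([31, 267, 712]) bookshelf();
translate([631, 0, 0]) ladder();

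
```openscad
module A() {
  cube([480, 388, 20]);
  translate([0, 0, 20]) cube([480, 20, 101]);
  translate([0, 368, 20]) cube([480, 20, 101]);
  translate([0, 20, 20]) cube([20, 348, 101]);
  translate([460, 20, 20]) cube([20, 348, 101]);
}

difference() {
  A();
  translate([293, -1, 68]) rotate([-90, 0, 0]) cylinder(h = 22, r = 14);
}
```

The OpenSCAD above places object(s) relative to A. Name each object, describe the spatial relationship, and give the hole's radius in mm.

The subtracted cylinder has r = 14 mm.

A is an open box. The open box has a circular hole through its front wall. The hole's radius is 14 mm.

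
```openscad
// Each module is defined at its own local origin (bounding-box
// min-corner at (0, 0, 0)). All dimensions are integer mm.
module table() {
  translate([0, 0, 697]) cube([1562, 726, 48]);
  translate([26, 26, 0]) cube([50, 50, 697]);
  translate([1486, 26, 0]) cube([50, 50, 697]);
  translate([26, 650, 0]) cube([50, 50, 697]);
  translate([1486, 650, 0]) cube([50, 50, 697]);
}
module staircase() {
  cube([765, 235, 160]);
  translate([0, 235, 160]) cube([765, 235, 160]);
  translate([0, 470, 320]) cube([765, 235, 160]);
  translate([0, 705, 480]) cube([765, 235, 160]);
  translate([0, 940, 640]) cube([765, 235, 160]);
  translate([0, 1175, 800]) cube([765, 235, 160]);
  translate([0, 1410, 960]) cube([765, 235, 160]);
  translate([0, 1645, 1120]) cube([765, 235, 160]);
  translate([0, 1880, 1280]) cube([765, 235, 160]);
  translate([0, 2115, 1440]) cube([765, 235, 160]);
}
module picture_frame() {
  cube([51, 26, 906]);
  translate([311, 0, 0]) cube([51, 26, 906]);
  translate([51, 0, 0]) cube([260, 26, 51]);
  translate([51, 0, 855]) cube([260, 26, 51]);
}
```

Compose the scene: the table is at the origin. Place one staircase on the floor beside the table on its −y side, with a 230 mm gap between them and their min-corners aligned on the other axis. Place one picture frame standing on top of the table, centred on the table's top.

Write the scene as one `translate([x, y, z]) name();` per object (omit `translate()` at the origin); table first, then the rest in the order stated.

table();
translate([0, -2580, 0]) staircase();
translate([600, 350, 745]) picture_frame();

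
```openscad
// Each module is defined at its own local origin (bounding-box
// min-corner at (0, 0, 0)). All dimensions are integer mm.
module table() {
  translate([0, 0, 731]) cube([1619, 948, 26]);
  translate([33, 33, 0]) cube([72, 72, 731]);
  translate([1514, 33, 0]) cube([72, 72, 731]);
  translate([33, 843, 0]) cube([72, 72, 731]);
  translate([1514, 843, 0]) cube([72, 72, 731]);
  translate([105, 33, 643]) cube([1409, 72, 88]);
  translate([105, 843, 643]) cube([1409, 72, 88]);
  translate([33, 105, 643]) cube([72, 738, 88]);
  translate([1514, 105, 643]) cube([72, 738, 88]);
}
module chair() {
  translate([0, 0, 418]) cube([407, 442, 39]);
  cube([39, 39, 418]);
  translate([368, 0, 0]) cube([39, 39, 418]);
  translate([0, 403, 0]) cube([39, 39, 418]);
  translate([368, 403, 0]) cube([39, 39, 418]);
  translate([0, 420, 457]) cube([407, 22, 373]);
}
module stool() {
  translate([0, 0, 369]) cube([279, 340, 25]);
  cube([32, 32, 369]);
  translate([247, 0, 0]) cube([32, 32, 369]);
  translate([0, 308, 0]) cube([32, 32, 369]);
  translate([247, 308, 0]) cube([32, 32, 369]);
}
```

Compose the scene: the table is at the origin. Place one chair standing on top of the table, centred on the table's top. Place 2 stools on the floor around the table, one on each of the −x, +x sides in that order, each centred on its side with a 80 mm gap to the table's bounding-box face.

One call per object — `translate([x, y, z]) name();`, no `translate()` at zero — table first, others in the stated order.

table();
translate([606, 253, 757]) chair();
translate([-359, 304, 0]) stool();
translate([1699, 304, 0]) stool();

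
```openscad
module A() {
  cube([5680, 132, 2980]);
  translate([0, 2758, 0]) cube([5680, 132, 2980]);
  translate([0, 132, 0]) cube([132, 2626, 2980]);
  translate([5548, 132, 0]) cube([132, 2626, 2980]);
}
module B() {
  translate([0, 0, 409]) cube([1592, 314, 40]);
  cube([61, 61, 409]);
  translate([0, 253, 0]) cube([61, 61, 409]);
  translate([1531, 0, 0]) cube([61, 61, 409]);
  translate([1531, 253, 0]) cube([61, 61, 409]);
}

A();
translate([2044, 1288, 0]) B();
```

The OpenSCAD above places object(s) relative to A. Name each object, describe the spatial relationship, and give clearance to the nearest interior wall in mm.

A is a house frame. B is a bench. The bench sits inside the house frame, centred. The clearance to the nearest interior wall is 1156 mm.

Clearances: x = 1912, y = 1156; minimum 1156 mm.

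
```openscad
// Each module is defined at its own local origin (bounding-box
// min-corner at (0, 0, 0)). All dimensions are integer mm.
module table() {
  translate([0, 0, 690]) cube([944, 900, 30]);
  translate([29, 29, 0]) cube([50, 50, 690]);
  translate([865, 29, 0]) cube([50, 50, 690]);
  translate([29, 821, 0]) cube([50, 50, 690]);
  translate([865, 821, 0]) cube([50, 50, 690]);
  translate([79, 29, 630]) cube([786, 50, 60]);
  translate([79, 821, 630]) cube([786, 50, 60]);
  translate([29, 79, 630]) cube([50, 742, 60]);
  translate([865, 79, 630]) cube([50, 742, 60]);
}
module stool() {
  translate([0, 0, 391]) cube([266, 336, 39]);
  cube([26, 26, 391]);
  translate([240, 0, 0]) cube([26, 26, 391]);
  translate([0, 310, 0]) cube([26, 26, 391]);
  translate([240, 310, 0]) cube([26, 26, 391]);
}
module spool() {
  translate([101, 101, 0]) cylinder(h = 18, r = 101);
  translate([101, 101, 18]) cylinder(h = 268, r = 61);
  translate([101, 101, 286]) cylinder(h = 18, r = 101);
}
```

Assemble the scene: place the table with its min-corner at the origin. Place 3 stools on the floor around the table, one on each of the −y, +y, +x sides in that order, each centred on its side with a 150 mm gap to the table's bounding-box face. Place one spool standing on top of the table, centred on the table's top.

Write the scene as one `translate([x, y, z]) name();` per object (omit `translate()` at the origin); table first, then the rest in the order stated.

table();
translate([339, -486, 0]) stool();
translate([339, 1050, 0]) stool();
translate([1094, 282, 0]) stool();
translate([371, 349, 720]) spool();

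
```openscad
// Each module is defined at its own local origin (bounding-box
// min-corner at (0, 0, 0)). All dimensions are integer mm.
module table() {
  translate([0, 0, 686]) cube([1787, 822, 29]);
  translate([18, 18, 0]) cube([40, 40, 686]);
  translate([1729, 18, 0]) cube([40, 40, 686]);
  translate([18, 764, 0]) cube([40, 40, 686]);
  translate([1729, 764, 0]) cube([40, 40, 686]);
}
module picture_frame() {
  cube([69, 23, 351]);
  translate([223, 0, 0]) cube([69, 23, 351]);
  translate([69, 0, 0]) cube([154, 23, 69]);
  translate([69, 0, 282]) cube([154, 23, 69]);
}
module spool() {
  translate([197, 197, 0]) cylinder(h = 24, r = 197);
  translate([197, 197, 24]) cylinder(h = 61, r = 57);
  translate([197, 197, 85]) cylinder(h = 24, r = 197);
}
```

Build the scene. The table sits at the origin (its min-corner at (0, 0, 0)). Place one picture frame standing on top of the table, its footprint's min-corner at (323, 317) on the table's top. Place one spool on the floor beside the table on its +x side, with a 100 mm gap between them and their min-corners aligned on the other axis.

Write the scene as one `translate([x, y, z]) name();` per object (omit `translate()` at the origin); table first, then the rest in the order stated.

table();
translate([323, 317, 715]) picture_frame();
translate([1887, 0, 0]) spool();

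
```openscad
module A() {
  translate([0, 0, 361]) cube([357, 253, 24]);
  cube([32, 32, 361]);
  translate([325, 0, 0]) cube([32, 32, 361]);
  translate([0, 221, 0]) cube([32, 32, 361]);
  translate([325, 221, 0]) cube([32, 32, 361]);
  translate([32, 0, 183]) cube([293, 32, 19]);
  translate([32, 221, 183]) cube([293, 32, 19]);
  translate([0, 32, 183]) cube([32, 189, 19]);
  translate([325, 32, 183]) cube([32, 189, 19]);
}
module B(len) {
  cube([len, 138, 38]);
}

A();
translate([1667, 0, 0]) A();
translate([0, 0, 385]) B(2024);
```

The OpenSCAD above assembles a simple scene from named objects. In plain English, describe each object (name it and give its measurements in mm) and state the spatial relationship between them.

A is a simple wooden stool: a rectangular seat 357 mm (x) by 253 mm (y), 24 mm thick, top face at z = 385 mm, on four square legs, each 32×32 mm in cross-section. The legs rest on z = 0, each flush with a corner of the seat. Four stretchers, 32 mm wide and 19 mm tall, connect adjacent legs with their undersides at z = 183 mm, each running between the inner faces of the legs it joins and aligned with the legs' outer faces on the other axis.

B is a rectangular beam 2024 mm long (x), 138 mm deep (y), 38 mm thick (z).

The beam spans the tops of two stools placed 1310 mm apart, resting at z = 385 mm.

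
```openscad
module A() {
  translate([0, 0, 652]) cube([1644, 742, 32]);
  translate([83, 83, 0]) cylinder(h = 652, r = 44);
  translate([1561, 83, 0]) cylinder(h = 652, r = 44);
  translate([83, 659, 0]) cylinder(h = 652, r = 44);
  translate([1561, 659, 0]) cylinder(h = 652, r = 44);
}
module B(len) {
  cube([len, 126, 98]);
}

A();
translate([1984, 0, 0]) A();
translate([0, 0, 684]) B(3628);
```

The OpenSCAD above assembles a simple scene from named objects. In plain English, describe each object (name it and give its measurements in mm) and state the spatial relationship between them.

A is a rectangular dining table. The top is 1644×742×32 mm with its upper surface at z = 684 mm. It stands on four round legs of 88 mm diameter, each leg's bounding box inset 39 mm from the nearest pair of top edges, running from the floor to the underside of the top.

B is a rectangular beam 3628 mm long (x), 126 mm deep (y), 98 mm thick (z).

The beam spans the tops of two tables placed 340 mm apart, resting at z = 684 mm.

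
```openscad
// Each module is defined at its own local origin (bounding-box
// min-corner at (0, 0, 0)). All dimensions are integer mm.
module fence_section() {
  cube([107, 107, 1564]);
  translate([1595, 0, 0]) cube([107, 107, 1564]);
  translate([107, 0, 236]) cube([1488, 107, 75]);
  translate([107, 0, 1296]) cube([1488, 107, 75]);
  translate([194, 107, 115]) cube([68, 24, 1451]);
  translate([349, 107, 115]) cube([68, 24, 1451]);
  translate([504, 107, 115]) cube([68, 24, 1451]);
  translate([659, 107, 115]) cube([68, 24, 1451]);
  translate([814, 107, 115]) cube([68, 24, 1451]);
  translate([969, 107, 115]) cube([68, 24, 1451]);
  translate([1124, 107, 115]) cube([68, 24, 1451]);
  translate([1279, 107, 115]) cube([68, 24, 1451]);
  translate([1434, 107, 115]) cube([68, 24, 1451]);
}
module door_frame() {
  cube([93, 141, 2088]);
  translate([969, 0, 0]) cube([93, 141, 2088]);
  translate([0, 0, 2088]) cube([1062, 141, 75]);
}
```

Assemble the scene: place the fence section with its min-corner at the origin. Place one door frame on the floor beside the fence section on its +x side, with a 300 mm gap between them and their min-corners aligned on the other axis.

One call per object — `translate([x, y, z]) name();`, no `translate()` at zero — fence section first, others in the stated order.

fence_section();
translate([2002, 0, 0]) door_frame();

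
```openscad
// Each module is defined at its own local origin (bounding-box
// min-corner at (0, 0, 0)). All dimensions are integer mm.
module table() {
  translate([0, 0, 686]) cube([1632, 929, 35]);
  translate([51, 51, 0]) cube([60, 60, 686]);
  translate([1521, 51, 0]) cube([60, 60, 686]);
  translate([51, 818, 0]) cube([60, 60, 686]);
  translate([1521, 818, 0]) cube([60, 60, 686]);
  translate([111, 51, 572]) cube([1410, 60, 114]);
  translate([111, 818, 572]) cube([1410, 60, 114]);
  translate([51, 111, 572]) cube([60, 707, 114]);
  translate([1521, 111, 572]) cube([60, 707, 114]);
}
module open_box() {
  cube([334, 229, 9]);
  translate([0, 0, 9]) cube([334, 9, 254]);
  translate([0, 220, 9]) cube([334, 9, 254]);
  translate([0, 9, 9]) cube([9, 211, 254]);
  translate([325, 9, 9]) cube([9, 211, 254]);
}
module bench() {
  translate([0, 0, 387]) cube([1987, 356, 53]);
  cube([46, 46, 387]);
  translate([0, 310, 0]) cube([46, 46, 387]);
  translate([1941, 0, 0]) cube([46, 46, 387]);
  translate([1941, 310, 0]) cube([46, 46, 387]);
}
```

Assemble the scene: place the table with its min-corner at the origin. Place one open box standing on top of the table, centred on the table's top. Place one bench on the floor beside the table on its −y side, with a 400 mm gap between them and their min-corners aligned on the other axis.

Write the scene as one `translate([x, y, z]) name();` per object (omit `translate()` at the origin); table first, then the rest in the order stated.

table();
translate([649, 350, 721]) open_box();
translate([0, -756, 0]) bench();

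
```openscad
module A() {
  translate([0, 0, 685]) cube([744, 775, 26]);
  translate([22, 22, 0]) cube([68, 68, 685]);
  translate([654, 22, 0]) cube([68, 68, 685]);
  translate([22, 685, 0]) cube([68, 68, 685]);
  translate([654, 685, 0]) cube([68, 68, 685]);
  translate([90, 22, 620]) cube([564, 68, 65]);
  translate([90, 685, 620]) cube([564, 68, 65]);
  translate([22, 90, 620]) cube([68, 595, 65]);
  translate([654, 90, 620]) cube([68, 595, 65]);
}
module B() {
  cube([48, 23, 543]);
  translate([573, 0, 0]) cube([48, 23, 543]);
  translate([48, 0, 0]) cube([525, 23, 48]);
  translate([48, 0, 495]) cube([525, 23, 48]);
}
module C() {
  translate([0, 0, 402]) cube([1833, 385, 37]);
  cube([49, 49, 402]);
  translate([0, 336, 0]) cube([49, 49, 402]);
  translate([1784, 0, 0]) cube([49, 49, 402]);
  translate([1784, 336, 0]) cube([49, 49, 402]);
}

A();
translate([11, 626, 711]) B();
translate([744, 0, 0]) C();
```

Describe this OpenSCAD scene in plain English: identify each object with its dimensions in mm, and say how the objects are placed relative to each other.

A is a table with a 744×775 mm rectangular top, 26 mm thick, top surface at z = 711 mm, supported by four 68×68 mm square legs, each inset 22 mm from the nearest pair of top edges, running from the floor. Four apron rails, 68 mm thick and 65 mm tall, run between adjacent legs with their top edges flush with the underside of the top and their outer faces flush with the legs' outer faces.

B is a picture frame with a 525×447 mm rectangular opening (x by z) and a uniform 48 mm border on every side. Frame depth is 23 mm along y. It is built from two vertical stiles running the full outside height and two horizontal rails spanning the gap between the stiles.

C is a bench: a 1833×385 mm seat slab, 37 mm thick, top at z = 439 mm, on four 49×49 mm square legs flush with the seat corners and standing on z = 0.

The picture frame is on top of the table. The bench is against the table's +x side, with their −y faces flush.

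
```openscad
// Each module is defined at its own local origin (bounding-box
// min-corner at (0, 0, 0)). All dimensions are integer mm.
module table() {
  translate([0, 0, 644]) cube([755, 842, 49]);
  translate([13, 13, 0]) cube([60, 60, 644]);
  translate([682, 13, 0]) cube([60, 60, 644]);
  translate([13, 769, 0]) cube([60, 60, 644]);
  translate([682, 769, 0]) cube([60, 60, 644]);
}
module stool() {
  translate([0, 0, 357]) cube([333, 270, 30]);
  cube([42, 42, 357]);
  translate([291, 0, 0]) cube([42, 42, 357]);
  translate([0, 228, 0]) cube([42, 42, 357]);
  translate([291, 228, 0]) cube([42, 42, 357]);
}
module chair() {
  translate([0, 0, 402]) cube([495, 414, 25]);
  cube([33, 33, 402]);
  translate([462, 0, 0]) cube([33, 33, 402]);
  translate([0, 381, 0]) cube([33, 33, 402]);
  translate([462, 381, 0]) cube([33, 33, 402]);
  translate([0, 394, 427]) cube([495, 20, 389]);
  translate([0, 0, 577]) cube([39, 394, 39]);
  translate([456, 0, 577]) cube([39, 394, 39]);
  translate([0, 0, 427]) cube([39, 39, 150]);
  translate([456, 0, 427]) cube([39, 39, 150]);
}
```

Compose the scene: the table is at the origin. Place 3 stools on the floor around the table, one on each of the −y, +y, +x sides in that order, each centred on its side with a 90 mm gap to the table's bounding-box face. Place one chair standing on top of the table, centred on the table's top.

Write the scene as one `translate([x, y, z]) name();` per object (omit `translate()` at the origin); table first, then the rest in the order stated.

table();
translate([211, -360, 0]) stool();
translate([211, 932, 0]) stool();
translate([845, 286, 0]) stool();
translate([130, 214, 693]) chair();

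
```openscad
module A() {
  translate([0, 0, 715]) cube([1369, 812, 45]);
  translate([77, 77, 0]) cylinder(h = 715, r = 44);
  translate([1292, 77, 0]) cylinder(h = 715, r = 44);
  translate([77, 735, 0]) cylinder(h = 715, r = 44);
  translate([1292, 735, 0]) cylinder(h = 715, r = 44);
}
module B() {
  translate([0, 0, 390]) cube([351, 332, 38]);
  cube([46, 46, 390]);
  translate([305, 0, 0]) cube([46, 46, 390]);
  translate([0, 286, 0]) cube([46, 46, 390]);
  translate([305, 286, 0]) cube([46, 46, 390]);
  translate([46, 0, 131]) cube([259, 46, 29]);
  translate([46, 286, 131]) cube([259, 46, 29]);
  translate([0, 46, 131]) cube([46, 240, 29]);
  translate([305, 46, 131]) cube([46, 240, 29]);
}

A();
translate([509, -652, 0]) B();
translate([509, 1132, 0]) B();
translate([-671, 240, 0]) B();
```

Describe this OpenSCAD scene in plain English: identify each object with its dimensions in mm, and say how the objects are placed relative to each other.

A is a rectangular dining table. The top is 1369×812×45 mm with its upper surface at z = 760 mm. It stands on four round legs of 88 mm diameter, each leg's bounding box inset 33 mm from the nearest pair of top edges, running from the floor to the underside of the top.

B is a four-legged stool. The seat is a 351×332×38 mm slab whose top surface is at z = 428 mm; four square legs, each 46×46 mm in cross-section, run from the floor (z = 0) to the underside of the seat, each flush with a corner of the seat. Four stretchers, 46 mm wide and 29 mm tall, connect adjacent legs with their undersides at z = 131 mm, each running between the inner faces of the legs it joins and aligned with the legs' outer faces on the other axis.

Three stools sit around the table at the −y, +y, −x sides.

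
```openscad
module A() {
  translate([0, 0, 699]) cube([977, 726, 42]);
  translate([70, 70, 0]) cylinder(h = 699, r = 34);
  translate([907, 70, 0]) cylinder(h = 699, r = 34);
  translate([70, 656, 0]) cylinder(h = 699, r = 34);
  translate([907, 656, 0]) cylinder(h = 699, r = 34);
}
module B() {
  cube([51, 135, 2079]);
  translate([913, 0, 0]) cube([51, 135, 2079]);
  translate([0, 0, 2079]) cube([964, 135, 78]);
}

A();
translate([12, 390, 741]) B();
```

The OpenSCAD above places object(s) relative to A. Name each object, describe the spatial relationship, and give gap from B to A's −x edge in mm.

A is a table. B is a door frame. The door frame is on top of the table. The gap from the door frame to the table's −x edge is 12 mm.

The door frame's min-x is at 12; the table's min-x is 0; gap = 12 mm.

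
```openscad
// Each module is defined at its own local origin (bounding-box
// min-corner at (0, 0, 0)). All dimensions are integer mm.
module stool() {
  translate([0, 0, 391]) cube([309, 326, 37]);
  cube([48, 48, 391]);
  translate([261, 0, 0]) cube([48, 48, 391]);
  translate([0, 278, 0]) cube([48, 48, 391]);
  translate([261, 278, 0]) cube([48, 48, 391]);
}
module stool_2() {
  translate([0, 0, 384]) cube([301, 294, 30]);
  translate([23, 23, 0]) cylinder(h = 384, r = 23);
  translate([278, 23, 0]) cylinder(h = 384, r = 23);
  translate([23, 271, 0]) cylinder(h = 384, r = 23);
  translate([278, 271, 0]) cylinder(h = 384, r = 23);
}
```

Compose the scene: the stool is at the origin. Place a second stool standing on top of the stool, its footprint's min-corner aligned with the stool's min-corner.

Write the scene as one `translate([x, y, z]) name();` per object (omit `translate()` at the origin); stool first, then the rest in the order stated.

stool();
translate([0, 0, 428]) stool_2();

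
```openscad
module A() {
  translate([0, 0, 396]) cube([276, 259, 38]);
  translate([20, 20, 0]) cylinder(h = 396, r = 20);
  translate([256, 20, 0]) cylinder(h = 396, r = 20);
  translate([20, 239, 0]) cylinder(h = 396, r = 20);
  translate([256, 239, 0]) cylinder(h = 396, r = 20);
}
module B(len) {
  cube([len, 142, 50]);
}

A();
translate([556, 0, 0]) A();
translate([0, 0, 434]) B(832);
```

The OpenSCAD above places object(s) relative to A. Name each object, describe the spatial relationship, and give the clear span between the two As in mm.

Second stool starts at x = 556; first ends at x = 276; clear span = 556 − 276 = 280 mm.

A is a stool. B is a beam. A beam spans the tops of two stools. The clear span between the two stools is 280 mm.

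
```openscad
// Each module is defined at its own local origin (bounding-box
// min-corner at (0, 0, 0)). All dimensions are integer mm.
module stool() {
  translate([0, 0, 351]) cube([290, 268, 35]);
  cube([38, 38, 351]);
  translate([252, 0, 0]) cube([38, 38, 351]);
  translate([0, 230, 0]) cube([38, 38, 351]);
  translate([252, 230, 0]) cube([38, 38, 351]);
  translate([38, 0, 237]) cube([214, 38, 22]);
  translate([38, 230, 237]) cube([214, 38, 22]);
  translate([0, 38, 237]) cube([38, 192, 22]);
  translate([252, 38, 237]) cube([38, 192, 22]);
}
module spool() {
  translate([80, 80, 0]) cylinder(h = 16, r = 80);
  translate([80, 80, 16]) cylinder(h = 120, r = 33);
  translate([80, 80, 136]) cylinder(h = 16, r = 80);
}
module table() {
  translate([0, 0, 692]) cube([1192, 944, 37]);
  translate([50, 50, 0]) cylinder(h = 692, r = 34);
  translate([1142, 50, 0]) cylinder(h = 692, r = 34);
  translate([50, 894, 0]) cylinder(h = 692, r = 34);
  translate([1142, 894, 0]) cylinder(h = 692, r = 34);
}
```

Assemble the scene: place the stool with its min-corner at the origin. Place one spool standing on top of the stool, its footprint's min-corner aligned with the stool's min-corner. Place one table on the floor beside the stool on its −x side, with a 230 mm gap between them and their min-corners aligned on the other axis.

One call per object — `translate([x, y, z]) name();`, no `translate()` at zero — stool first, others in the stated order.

stool();
translate([0, 0, 386]) spool();
translate([-1422, 0, 0]) table();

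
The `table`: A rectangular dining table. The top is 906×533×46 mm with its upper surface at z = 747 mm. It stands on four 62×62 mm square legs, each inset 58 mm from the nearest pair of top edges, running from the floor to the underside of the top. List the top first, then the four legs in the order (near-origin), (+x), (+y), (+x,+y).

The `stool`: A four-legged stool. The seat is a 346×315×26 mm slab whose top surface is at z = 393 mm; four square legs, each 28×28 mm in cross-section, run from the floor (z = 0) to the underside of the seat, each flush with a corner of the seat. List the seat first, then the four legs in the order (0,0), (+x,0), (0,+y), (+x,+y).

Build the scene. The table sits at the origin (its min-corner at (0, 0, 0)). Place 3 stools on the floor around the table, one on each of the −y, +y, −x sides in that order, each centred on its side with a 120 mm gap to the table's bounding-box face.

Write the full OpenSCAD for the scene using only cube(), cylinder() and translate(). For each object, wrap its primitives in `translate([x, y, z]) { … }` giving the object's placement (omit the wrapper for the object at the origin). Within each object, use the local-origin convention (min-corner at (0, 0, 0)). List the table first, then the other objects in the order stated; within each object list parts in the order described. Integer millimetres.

translate([0, 0, 701]) cube([906, 533, 46]);
translate([58, 58, 0]) cube([62, 62, 701]);
translate([786, 58, 0]) cube([62, 62, 701]);
translate([58, 413, 0]) cube([62, 62, 701]);
translate([786, 413, 0]) cube([62, 62, 701]);
translate([280, -435, 0]) {
  translate([0, 0, 367]) cube([346, 315, 26]);
  cube([28, 28, 367]);
  translate([318, 0, 0]) cube([28, 28, 367]);
  translate([0, 287, 0]) cube([28, 28, 367]);
  translate([318, 287, 0]) cube([28, 28, 367]);
}
translate([280, 653, 0]) {
  translate([0, 0, 367]) cube([346, 315, 26]);
  cube([28, 28, 367]);
  translate([318, 0, 0]) cube([28, 28, 367]);
  translate([0, 287, 0]) cube([28, 28, 367]);
  translate([318, 287, 0]) cube([28, 28, 367]);
}
translate([-466, 109, 0]) {
  translate([0, 0, 367]) cube([346, 315, 26]);
  cube([28, 28, 367]);
  translate([318, 0, 0]) cube([28, 28, 367]);
  translate([0, 287, 0]) cube([28, 28, 367]);
  translate([318, 287, 0]) cube([28, 28, 367]);
}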